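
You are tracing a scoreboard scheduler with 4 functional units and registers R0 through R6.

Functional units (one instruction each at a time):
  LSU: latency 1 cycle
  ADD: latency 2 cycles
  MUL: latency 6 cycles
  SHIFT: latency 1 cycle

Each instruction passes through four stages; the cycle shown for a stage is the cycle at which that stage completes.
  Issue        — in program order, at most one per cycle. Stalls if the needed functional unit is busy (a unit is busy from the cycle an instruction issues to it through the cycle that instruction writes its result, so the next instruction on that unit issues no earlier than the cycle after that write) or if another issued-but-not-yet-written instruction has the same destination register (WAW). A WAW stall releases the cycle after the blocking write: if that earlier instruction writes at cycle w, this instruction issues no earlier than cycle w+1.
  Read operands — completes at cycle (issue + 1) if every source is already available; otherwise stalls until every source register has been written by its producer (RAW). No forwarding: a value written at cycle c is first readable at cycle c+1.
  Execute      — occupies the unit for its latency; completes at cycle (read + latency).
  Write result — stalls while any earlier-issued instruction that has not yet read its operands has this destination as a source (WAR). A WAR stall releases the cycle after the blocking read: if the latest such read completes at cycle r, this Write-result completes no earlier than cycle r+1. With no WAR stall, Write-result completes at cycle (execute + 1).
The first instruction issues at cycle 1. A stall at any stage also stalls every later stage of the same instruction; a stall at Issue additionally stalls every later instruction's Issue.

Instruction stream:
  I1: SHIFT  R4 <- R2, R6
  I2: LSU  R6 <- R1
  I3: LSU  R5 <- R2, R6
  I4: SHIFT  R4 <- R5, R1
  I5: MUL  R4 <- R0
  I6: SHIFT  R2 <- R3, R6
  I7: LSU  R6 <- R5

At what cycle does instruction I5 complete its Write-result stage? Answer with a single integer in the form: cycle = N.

[1] I1 issues→SHIFT
[2] I1 reads | I2 issues→LSU
[3] I1 exec-done | I2 reads
[4] I1 writes R4 | I2 exec-done
[5] I2 writes R6
[6] I3 issues→LSU
[7] I3 reads | I4 issues→SHIFT
[8] I3 exec-done
[9] I3 writes R5
[10] I4 reads
[11] I4 exec-done
[12] I4 writes R4
[13] I5 issues→MUL
[14] I5 reads | I6 issues→SHIFT
[15] I6 reads | I7 issues→LSU
[16] I6 exec-done | I7 reads
[17] I6 writes R2 | I7 exec-done
[18] I7 writes R6
[20] I5 exec-done
[21] I5 writes R4

cycle = 21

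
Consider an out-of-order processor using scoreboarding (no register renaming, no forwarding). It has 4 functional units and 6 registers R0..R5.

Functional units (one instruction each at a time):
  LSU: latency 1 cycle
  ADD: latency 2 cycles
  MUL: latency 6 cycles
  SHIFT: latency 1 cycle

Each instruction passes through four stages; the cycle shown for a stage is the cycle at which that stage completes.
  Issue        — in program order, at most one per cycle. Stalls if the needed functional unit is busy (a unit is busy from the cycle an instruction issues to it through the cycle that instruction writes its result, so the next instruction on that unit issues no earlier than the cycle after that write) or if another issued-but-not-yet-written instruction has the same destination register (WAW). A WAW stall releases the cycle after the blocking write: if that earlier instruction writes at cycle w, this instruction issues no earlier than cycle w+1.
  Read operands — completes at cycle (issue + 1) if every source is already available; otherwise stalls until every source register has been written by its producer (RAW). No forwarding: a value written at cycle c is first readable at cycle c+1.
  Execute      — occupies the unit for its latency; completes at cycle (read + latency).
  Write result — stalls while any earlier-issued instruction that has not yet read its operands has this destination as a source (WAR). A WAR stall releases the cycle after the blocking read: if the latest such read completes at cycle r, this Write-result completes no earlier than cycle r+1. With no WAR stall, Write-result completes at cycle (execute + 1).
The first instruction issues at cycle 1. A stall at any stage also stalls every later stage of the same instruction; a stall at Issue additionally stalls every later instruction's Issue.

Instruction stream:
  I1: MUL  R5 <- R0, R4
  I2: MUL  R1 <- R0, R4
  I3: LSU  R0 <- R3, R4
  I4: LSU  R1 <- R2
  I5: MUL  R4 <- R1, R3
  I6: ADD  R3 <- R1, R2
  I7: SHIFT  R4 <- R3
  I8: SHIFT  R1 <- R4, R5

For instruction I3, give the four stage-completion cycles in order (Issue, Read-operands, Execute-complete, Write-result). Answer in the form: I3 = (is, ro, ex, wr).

I1: IS=1 RO=2 EX=8 WR=9
I2: IS=10 RO=11 EX=17 WR=18  [struct: MUL busy until I1 writes@9]
I3: IS=11 RO=12 EX=13 WR=14
I4: IS=19 RO=20 EX=21 WR=22  [WAW R1: wait I2 write@18]
I5: IS=20 RO=23 EX=29 WR=30  [RAW R1: wait I4 write@22]
I6: IS=21 RO=23 EX=25 WR=26  [RAW R1: wait I4 write@22]
I7: IS=31 RO=32 EX=33 WR=34  [WAW R4: wait I5 write@30]
I8: IS=35 RO=36 EX=37 WR=38  [struct: SHIFT busy until I7 writes@34]

I3 = (11, 12, 13, 14)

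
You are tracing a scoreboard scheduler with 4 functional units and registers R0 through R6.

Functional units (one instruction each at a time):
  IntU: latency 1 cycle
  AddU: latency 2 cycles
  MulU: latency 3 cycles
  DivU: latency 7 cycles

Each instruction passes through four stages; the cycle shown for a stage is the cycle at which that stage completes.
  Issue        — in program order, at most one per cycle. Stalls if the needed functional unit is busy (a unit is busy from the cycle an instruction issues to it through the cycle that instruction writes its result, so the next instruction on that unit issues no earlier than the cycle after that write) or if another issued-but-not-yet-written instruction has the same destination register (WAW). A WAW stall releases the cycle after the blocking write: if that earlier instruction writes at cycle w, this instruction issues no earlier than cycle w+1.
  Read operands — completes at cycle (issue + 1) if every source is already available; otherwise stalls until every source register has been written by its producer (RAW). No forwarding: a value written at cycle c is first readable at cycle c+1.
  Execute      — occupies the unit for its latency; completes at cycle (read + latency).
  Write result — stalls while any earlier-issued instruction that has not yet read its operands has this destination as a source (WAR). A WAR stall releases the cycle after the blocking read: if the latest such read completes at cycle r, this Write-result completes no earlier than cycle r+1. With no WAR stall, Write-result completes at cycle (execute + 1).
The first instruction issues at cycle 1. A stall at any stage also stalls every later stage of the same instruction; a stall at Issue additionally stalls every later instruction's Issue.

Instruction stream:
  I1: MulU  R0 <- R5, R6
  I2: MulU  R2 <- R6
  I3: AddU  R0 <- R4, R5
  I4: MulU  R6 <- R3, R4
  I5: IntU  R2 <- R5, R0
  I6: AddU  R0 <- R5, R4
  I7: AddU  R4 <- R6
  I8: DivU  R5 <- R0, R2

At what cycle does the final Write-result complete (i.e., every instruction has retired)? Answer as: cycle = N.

cycle = 30

[1] I1 issues→MulU
[2] I1 reads
[5] I1 exec-done
[6] I1 writes R0
[7] I2 issues→MulU
[8] I2 reads, I3 issues→AddU
[9] I3 reads
[11] I2 exec-done, I3 exec-done
[12] I2 writes R2, I3 writes R0
[13] I4 issues→MulU
[14] I4 reads, I5 issues→IntU
[15] I5 reads, I6 issues→AddU
[16] I5 exec-done, I6 reads
[17] I4 exec-done, I5 writes R2
[18] I4 writes R6, I6 exec-done
[19] I6 writes R0
[20] I7 issues→AddU
[21] I7 reads, I8 issues→DivU
[22] I8 reads
[23] I7 exec-done
[24] I7 writes R4
[29] I8 exec-done
[30] I8 writes R5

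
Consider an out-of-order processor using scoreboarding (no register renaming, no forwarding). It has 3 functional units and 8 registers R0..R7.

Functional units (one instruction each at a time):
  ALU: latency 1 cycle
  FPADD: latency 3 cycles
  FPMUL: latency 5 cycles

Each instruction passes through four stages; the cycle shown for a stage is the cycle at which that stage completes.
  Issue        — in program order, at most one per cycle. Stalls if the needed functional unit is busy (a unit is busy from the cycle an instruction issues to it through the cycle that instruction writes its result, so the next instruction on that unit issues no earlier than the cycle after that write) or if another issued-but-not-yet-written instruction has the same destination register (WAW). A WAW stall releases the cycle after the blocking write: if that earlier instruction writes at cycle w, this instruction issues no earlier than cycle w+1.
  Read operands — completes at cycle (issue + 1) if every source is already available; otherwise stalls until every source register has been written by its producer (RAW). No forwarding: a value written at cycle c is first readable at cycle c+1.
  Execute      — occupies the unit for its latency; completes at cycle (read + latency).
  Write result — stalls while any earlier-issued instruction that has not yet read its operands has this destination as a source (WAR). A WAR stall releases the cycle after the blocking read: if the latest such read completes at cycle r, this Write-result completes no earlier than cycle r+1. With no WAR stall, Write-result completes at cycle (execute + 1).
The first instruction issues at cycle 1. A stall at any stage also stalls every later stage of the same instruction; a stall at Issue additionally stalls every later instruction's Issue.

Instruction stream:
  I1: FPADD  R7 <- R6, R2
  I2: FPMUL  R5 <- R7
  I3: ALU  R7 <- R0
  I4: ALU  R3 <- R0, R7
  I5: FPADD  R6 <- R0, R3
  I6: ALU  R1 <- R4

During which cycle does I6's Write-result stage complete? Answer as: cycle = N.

cycle = 18

I1: IS=1 RO=2 EX=5 WR=6
I2: IS=2 RO=7 EX=12 WR=13  [RAW R7: wait I1 write@6]
I3: IS=7 RO=8 EX=9 WR=10  [WAW R7: wait I1 write@6]
I4: IS=11 RO=12 EX=13 WR=14  [struct: ALU busy until I3 writes@10]
I5: IS=12 RO=15 EX=18 WR=19  [RAW R3: wait I4 write@14]
I6: IS=15 RO=16 EX=17 WR=18  [struct: ALU busy until I4 writes@14]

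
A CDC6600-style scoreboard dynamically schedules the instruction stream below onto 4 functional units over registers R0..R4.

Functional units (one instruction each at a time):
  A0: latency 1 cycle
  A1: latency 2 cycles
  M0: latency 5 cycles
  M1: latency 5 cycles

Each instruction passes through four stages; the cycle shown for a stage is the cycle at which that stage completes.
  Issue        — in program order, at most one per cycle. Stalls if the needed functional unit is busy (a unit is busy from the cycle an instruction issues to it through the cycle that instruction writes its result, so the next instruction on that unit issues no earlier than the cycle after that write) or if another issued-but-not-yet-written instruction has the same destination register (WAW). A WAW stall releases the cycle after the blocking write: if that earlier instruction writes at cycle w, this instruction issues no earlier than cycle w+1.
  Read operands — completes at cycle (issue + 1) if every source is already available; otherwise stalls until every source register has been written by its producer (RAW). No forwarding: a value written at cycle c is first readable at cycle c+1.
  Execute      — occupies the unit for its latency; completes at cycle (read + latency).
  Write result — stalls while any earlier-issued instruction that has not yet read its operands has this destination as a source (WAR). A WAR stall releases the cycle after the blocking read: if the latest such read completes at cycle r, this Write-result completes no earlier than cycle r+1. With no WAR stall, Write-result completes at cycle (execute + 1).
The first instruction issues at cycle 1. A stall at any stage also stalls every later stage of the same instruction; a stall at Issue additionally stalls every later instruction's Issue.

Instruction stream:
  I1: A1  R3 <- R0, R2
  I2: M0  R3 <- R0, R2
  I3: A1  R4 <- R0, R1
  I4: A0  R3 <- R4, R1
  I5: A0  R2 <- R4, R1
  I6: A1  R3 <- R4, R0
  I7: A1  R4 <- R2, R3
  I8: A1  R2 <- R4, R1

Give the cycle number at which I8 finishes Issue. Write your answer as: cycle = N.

[1] I1 dispatched to A1
[2] I1 operands ready
[4] I1 complete
[5] R3←I1
[6] I2 dispatched to M0
[7] I2 operands ready; I3 dispatched to A1
[8] I3 operands ready
[10] I3 complete
[11] R4←I3
[12] I2 complete
[13] R3←I2
[14] I4 dispatched to A0
[15] I4 operands ready
[16] I4 complete
[17] R3←I4
[18] I5 dispatched to A0
[19] I5 operands ready; I6 dispatched to A1
[20] I5 complete; I6 operands ready
[21] R2←I5
[22] I6 complete
[23] R3←I6
[24] I7 dispatched to A1
[25] I7 operands ready
[27] I7 complete
[28] R4←I7
[29] I8 dispatched to A1
[30] I8 operands ready
[32] I8 complete
[33] R2←I8

cycle = 29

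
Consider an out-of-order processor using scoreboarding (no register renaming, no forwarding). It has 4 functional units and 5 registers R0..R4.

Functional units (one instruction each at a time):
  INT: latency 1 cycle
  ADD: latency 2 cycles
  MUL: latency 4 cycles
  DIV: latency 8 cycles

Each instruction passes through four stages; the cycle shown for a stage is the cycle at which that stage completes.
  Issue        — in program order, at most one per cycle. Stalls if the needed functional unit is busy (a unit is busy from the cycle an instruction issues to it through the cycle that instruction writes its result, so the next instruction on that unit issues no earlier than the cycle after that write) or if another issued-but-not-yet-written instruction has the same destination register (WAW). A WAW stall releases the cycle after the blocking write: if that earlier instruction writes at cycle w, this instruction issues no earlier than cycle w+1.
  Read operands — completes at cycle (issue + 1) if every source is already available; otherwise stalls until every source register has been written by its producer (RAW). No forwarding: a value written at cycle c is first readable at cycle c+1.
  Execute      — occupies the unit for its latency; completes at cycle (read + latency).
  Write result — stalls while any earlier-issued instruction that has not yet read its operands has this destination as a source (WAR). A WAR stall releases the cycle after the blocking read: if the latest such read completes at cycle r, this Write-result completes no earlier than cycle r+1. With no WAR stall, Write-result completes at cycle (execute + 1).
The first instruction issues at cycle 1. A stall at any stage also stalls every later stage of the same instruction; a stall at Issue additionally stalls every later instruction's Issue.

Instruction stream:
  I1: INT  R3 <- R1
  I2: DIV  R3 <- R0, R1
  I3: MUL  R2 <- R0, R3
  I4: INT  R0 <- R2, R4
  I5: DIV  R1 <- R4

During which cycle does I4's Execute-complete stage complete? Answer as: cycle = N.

cycle = 23

c1: issue I1 (INT)
c2: I1 read-ops
c3: I1 finished on INT
c4: I1→R3
c5: issue I2 (DIV)
c6: I2 read-ops, issue I3 (MUL)
c7: issue I4 (INT)
c14: I2 finished on DIV
c15: I2→R3
c16: I3 read-ops, issue I5 (DIV)
c17: I5 read-ops
c20: I3 finished on MUL
c21: I3→R2
c22: I4 read-ops
c23: I4 finished on INT
c24: I4→R0
c25: I5 finished on DIV
c26: I5→R1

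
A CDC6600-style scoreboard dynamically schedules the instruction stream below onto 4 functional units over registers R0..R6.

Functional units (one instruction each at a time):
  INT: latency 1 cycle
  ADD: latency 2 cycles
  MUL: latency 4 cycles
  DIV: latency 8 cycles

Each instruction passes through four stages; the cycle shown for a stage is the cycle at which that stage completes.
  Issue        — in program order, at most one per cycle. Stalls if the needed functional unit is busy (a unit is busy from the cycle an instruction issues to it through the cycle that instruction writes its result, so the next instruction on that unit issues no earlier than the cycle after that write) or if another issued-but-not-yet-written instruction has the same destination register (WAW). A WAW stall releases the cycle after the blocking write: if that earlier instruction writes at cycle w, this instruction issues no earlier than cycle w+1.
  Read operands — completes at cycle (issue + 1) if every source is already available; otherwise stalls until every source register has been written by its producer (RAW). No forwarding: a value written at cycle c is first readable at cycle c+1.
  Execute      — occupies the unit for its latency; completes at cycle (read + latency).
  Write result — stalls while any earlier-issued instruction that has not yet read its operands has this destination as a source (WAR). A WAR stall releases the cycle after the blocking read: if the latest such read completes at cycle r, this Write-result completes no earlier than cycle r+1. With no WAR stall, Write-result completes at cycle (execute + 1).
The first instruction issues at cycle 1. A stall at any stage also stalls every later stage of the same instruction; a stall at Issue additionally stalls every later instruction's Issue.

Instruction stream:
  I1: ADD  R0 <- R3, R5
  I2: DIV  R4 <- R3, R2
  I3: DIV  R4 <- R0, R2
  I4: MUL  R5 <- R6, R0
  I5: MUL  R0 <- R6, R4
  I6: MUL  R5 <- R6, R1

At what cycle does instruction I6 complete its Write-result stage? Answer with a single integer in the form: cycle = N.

t=1  issue I1 (ADD)
t=2  I1 read-ops | issue I2 (DIV)
t=3  I2 read-ops
t=4  I1 finished on ADD
t=5  I1→R0
t=11  I2 finished on DIV
t=12  I2→R4
t=13  issue I3 (DIV)
t=14  I3 read-ops | issue I4 (MUL)
t=15  I4 read-ops
t=19  I4 finished on MUL
t=20  I4→R5
t=21  issue I5 (MUL)
t=22  I3 finished on DIV
t=23  I3→R4
t=24  I5 read-ops
t=28  I5 finished on MUL
t=29  I5→R0
t=30  issue I6 (MUL)
t=31  I6 read-ops
t=35  I6 finished on MUL
t=36  I6→R5

cycle = 36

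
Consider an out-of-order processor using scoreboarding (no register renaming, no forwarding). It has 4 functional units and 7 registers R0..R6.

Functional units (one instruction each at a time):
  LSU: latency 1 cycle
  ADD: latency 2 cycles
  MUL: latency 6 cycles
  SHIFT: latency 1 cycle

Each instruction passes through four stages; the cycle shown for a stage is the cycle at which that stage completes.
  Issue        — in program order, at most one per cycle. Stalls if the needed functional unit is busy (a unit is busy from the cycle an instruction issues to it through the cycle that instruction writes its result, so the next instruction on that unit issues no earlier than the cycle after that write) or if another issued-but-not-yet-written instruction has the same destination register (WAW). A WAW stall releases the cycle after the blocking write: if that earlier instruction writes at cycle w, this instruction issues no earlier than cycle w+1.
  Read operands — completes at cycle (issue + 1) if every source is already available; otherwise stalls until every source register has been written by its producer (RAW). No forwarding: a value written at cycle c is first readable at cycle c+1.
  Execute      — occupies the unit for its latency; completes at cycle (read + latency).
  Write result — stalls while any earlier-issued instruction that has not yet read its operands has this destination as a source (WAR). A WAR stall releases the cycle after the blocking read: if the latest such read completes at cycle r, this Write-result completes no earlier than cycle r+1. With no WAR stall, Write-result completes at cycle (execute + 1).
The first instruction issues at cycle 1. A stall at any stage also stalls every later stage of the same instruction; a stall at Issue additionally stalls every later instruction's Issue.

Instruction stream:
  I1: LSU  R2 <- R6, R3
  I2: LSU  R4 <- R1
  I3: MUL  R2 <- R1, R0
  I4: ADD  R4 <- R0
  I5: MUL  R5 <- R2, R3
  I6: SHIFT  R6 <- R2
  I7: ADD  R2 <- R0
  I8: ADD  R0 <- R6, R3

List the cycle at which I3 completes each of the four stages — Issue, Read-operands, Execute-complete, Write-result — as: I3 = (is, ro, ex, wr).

I3 = (6, 7, 13, 14)

[1] issue I1 (LSU)
[2] I1 read-ops
[3] I1 finished on LSU
[4] I1→R2
[5] issue I2 (LSU)
[6] I2 read-ops | issue I3 (MUL)
[7] I2 finished on LSU | I3 read-ops
[8] I2→R4
[9] issue I4 (ADD)
[10] I4 read-ops
[12] I4 finished on ADD
[13] I3 finished on MUL | I4→R4
[14] I3→R2
[15] issue I5 (MUL)
[16] I5 read-ops | issue I6 (SHIFT)
[17] I6 read-ops | issue I7 (ADD)
[18] I6 finished on SHIFT | I7 read-ops
[19] I6→R6
[20] I7 finished on ADD
[21] I7→R2
[22] I5 finished on MUL | issue I8 (ADD)
[23] I5→R5 | I8 read-ops
[25] I8 finished on ADD
[26] I8→R0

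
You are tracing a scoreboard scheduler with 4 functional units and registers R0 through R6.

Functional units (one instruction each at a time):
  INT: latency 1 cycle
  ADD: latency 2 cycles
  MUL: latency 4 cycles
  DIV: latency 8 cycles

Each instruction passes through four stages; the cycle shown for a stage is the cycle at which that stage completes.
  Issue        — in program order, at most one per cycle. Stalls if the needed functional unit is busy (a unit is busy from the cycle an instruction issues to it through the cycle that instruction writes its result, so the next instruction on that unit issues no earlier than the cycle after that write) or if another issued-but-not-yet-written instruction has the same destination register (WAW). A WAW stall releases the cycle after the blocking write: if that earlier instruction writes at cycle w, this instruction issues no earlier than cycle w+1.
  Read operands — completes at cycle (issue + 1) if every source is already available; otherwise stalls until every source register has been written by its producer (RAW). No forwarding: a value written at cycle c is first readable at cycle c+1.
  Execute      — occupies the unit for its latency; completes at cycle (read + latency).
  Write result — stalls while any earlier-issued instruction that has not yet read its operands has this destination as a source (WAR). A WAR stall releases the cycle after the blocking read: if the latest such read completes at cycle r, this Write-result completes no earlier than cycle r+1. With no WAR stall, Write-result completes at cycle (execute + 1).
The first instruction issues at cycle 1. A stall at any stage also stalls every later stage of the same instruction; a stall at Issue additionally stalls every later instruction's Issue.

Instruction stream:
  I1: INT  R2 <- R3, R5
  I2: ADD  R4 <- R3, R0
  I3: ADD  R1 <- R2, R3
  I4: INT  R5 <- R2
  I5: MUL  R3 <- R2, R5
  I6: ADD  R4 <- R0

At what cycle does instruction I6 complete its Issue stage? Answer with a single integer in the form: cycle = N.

cycle = 12

cycle 1: issue I1 (INT)
cycle 2: I1 read-ops, issue I2 (ADD)
cycle 3: I1 finished on INT, I2 read-ops
cycle 4: I1→R2
cycle 5: I2 finished on ADD
cycle 6: I2→R4
cycle 7: issue I3 (ADD)
cycle 8: I3 read-ops, issue I4 (INT)
cycle 9: I4 read-ops, issue I5 (MUL)
cycle 10: I3 finished on ADD, I4 finished on INT
cycle 11: I3→R1, I4→R5
cycle 12: I5 read-ops, issue I6 (ADD)
cycle 13: I6 read-ops
cycle 15: I6 finished on ADD
cycle 16: I5 finished on MUL, I6→R4
cycle 17: I5→R3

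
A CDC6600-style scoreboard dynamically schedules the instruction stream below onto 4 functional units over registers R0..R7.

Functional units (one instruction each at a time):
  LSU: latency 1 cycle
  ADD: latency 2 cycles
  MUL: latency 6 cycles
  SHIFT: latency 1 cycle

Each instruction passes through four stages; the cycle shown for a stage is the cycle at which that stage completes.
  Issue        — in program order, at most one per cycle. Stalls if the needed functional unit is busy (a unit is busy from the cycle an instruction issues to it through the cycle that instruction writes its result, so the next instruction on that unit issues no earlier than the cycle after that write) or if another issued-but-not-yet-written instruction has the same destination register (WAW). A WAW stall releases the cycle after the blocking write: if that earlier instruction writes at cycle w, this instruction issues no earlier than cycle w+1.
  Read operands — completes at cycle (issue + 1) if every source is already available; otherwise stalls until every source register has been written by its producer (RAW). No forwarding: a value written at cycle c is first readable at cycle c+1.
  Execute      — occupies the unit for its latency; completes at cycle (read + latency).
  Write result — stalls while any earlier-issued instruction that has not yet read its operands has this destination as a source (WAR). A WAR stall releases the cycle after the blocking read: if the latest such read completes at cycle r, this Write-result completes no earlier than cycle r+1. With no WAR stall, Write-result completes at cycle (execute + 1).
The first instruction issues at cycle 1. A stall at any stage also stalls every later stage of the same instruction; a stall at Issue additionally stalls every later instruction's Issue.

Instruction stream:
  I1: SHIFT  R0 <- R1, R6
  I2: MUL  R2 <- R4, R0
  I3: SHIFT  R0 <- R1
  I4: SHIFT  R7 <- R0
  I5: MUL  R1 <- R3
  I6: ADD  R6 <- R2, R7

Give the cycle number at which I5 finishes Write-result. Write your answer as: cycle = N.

cycle = 21

c1: I1 issues→SHIFT
c2: I1 reads; I2 issues→MUL
c3: I1 exec-done
c4: I1 writes R0
c5: I2 reads; I3 issues→SHIFT
c6: I3 reads
c7: I3 exec-done
c8: I3 writes R0
c9: I4 issues→SHIFT
c10: I4 reads
c11: I2 exec-done; I4 exec-done
c12: I2 writes R2; I4 writes R7
c13: I5 issues→MUL
c14: I5 reads; I6 issues→ADD
c15: I6 reads
c17: I6 exec-done
c18: I6 writes R6
c20: I5 exec-done
c21: I5 writes R1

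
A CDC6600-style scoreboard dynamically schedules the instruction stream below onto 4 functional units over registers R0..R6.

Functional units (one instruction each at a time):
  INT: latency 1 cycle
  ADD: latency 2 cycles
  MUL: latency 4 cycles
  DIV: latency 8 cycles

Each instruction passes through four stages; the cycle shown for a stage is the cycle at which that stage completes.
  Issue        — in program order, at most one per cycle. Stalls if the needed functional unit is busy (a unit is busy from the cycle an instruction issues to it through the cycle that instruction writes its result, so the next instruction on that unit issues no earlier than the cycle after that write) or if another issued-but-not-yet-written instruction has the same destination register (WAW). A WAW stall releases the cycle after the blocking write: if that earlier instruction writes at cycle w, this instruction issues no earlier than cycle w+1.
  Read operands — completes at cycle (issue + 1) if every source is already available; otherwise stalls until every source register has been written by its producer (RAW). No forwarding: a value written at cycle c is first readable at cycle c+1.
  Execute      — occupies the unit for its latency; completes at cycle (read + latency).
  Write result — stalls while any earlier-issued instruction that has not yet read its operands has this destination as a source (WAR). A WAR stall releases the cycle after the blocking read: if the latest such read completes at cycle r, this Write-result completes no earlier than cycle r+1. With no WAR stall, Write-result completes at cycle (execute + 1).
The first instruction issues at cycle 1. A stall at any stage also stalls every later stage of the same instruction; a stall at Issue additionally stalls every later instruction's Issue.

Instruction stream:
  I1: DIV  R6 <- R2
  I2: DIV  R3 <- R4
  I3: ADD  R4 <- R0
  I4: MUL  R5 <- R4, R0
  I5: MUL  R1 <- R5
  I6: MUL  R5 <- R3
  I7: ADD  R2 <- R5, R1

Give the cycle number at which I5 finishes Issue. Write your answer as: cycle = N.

cycle = 24

cycle 1: I1→DIV
cycle 2: I1 RO
cycle 10: I1 EX
cycle 11: I1 WR R6
cycle 12: I2→DIV
cycle 13: I2 RO | I3→ADD
cycle 14: I3 RO | I4→MUL
cycle 16: I3 EX
cycle 17: I3 WR R4
cycle 18: I4 RO
cycle 21: I2 EX
cycle 22: I2 WR R3 | I4 EX
cycle 23: I4 WR R5
cycle 24: I5→MUL
cycle 25: I5 RO
cycle 29: I5 EX
cycle 30: I5 WR R1
cycle 31: I6→MUL
cycle 32: I6 RO | I7→ADD
cycle 36: I6 EX
cycle 37: I6 WR R5
cycle 38: I7 RO
cycle 40: I7 EX
cycle 41: I7 WR R2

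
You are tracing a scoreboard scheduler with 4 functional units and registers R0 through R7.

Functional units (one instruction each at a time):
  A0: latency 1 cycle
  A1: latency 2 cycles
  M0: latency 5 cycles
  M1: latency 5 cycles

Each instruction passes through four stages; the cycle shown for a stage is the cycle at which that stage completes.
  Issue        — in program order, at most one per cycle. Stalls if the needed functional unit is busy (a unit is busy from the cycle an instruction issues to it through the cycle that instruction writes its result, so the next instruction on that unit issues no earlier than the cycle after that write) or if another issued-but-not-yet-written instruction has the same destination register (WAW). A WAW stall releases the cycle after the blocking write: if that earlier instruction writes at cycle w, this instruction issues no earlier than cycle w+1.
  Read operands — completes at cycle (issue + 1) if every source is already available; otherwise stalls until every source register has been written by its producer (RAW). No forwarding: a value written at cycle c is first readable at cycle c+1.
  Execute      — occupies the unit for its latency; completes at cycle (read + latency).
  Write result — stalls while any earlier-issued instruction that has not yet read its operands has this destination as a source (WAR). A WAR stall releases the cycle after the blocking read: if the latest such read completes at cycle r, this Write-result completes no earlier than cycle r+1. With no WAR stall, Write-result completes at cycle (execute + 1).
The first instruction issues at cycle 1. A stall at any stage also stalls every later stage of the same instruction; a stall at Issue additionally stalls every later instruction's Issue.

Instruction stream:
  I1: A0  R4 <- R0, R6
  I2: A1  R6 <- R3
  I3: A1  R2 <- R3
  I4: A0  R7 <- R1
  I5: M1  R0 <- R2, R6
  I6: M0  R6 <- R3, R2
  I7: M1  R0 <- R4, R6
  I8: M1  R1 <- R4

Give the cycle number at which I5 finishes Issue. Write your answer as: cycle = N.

cycle = 9

[1] issue I1 (A0)
[2] I1 read-ops, issue I2 (A1)
[3] I1 finished on A0, I2 read-ops
[4] I1→R4
[5] I2 finished on A1
[6] I2→R6
[7] issue I3 (A1)
[8] I3 read-ops, issue I4 (A0)
[9] I4 read-ops, issue I5 (M1)
[10] I3 finished on A1, I4 finished on A0, issue I6 (M0)
[11] I3→R2, I4→R7
[12] I5 read-ops, I6 read-ops
[17] I5 finished on M1, I6 finished on M0
[18] I5→R0, I6→R6
[19] issue I7 (M1)
[20] I7 read-ops
[25] I7 finished on M1
[26] I7→R0
[27] issue I8 (M1)
[28] I8 read-ops
[33] I8 finished on M1
[34] I8→R1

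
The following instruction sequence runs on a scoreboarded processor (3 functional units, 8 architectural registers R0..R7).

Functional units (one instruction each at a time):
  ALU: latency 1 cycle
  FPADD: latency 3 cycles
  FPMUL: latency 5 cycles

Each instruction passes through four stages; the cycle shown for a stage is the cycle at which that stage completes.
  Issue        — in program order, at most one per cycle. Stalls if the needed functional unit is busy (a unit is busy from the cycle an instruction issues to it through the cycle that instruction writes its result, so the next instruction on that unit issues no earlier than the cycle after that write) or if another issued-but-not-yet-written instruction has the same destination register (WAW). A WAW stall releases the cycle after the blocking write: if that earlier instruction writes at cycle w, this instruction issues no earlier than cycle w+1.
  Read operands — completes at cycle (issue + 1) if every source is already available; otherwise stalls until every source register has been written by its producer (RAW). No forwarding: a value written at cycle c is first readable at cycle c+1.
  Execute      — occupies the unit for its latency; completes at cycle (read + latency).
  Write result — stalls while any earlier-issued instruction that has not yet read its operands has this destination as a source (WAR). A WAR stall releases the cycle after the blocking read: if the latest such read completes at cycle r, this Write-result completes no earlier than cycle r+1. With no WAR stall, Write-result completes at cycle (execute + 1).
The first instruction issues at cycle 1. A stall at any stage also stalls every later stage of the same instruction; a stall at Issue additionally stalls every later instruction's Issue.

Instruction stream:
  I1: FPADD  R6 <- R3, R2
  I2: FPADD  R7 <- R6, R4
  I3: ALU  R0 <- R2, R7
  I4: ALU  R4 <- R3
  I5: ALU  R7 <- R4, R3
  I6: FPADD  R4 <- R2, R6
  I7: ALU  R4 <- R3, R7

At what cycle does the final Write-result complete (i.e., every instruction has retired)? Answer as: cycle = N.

cycle = 30

I1  is:1  ro:2  ex:5  wr:6
I2  is:7  ro:8  ex:11  wr:12  — struct: FPADD busy until I1 writes@6
I3  is:8  ro:13  ex:14  wr:15  — RAW R7: wait I2 write@12
I4  is:16  ro:17  ex:18  wr:19  — struct: ALU busy until I3 writes@15
I5  is:20  ro:21  ex:22  wr:23  — struct: ALU busy until I4 writes@19
I6  is:21  ro:22  ex:25  wr:26
I7  is:27  ro:28  ex:29  wr:30  — WAW R4: wait I6 write@26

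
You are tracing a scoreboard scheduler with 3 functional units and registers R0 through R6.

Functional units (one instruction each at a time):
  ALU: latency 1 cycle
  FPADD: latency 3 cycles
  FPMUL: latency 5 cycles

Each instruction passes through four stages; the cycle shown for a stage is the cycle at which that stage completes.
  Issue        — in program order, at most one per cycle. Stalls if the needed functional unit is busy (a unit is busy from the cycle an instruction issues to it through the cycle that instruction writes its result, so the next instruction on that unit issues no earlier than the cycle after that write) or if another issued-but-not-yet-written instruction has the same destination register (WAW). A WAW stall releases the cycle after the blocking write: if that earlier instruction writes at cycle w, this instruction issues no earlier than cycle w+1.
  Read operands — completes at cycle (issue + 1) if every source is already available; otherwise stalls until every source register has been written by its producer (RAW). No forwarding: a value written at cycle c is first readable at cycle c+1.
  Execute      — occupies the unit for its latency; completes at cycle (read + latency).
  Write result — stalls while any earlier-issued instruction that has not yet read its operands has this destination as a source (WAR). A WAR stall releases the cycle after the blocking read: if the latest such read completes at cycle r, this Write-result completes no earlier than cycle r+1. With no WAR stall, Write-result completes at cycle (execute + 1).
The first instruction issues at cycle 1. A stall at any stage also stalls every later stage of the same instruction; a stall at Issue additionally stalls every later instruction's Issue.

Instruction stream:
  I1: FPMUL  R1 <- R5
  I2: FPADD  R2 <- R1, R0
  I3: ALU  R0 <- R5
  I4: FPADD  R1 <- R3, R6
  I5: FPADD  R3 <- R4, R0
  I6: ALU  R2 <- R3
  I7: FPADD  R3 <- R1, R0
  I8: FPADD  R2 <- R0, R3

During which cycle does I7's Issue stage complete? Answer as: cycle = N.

c1: issue I1 (FPMUL)
c2: I1 read-ops · issue I2 (FPADD)
c3: issue I3 (ALU)
c4: I3 read-ops
c5: I3 finished on ALU
c7: I1 finished on FPMUL
c8: I1→R1
c9: I2 read-ops
c10: I3→R0
c12: I2 finished on FPADD
c13: I2→R2
c14: issue I4 (FPADD)
c15: I4 read-ops
c18: I4 finished on FPADD
c19: I4→R1
c20: issue I5 (FPADD)
c21: I5 read-ops · issue I6 (ALU)
c24: I5 finished on FPADD
c25: I5→R3
c26: I6 read-ops · issue I7 (FPADD)
c27: I6 finished on ALU · I7 read-ops
c28: I6→R2
c30: I7 finished on FPADD
c31: I7→R3
c32: issue I8 (FPADD)
c33: I8 read-ops
c36: I8 finished on FPADD
c37: I8→R2

cycle = 26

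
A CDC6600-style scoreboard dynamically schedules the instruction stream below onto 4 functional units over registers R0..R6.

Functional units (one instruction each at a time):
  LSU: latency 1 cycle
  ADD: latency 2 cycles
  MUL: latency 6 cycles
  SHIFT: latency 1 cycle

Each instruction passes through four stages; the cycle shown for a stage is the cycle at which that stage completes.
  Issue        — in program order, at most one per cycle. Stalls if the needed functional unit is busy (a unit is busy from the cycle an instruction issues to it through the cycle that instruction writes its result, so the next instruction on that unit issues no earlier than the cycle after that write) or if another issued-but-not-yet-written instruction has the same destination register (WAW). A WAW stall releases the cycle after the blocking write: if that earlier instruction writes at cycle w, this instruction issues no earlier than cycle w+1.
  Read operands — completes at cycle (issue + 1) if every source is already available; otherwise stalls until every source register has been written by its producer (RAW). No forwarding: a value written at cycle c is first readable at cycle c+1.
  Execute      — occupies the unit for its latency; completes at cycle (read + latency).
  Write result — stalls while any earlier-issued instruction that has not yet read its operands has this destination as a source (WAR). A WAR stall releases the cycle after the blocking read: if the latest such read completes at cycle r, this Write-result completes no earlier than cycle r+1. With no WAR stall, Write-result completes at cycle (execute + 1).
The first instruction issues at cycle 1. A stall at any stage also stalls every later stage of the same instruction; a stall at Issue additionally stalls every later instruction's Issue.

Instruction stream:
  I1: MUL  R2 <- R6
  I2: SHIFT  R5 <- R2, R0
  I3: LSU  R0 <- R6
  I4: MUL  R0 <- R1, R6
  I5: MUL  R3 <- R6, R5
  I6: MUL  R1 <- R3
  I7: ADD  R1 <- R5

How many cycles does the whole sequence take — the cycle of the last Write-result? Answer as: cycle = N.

[I1] 1/2/8/9
[I2] 2/10/11/12  (RAW R2: wait I1 write@9)
[I3] 3/4/5/11  (WAR R0: wait I2 read@10)
[I4] 12/13/19/20  (WAW R0: wait I3 write@11)
[I5] 21/22/28/29  (struct: MUL busy until I4 writes@20)
[I6] 30/31/37/38  (struct: MUL busy until I5 writes@29)
[I7] 39/40/42/43  (WAW R1: wait I6 write@38)

cycle = 43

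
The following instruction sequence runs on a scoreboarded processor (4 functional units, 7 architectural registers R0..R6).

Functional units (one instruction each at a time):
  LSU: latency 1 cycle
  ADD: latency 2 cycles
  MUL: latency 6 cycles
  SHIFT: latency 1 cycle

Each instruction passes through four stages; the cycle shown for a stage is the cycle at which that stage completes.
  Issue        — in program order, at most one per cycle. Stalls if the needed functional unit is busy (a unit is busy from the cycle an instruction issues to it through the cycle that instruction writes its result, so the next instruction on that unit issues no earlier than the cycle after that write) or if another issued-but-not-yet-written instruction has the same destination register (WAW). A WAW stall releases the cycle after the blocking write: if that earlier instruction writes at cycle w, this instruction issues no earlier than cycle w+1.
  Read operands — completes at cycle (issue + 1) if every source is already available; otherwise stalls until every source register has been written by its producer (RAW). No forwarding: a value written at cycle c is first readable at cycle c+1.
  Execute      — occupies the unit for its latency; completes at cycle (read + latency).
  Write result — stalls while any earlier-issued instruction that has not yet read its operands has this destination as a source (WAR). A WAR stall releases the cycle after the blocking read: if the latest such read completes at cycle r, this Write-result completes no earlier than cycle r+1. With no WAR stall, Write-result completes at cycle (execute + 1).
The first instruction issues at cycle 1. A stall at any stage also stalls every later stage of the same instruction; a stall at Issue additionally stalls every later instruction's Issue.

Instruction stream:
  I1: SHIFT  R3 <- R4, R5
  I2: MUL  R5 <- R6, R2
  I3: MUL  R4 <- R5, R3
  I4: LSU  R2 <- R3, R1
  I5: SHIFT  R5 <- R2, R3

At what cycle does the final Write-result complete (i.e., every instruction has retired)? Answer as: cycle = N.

cycle = 19

[1] I1 dispatched to SHIFT
[2] I1 operands ready · I2 dispatched to MUL
[3] I1 complete · I2 operands ready
[4] R3←I1
[9] I2 complete
[10] R5←I2
[11] I3 dispatched to MUL
[12] I3 operands ready · I4 dispatched to LSU
[13] I4 operands ready · I5 dispatched to SHIFT
[14] I4 complete
[15] R2←I4
[16] I5 operands ready
[17] I5 complete
[18] I3 complete · R5←I5
[19] R4←I3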